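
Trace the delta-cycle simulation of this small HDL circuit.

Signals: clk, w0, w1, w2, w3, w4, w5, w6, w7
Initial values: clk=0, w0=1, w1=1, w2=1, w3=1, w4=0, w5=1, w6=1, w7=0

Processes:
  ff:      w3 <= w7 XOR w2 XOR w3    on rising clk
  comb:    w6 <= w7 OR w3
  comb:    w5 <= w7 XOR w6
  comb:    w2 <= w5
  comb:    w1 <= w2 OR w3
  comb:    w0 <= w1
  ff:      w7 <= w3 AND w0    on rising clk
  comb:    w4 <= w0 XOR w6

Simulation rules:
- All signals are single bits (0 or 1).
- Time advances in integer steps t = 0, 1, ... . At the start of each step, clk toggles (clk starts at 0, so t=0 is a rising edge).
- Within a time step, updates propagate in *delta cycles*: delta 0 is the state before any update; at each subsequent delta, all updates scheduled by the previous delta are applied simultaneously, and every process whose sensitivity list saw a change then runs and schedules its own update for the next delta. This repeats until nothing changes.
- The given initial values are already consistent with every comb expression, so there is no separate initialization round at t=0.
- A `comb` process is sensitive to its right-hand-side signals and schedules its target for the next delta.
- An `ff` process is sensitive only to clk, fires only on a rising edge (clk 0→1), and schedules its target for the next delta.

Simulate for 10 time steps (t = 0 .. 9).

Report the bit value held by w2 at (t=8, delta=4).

0

t0.Δ0 w5=1 clk=0 w7=0 w1=1 w6=1 w0=1 w4=0 w2=1 w3=1
t0.Δ1 w5=1 clk=1 w7=0 w1=1 w6=1 w0=1 w4=0 w2=1 w3=1
t0.Δ2 w5=1 clk=1 w7=1 w1=1 w6=1 w0=1 w4=0 w2=1 w3=0
t0.Δ3 w5=0 clk=1 w7=1 w1=1 w6=1 w0=1 w4=0 w2=1 w3=0
t0.Δ4 w5=0 clk=1 w7=1 w1=1 w6=1 w0=1 w4=0 w2=0 w3=0
t0.Δ5 w5=0 clk=1 w7=1 w1=0 w6=1 w0=1 w4=0 w2=0 w3=0
t0.Δ6 w5=0 clk=1 w7=1 w1=0 w6=1 w0=0 w4=0 w2=0 w3=0
t0.Δ7 w5=0 clk=1 w7=1 w1=0 w6=1 w0=0 w4=1 w2=0 w3=0
t1.Δ0 w5=0 clk=1 w7=1 w1=0 w6=1 w0=0 w4=1 w2=0 w3=0
t1.Δ1 w5=0 clk=0 w7=1 w1=0 w6=1 w0=0 w4=1 w2=0 w3=0
t2.Δ0 w5=0 clk=0 w7=1 w1=0 w6=1 w0=0 w4=1 w2=0 w3=0
t2.Δ1 w5=0 clk=1 w7=1 w1=0 w6=1 w0=0 w4=1 w2=0 w3=0
t2.Δ2 w5=0 clk=1 w7=0 w1=0 w6=1 w0=0 w4=1 w2=0 w3=1
t2.Δ3 w5=1 clk=1 w7=0 w1=1 w6=1 w0=0 w4=1 w2=0 w3=1
t2.Δ4 w5=1 clk=1 w7=0 w1=1 w6=1 w0=1 w4=1 w2=1 w3=1
t2.Δ5 w5=1 clk=1 w7=0 w1=1 w6=1 w0=1 w4=0 w2=1 w3=1
t3.Δ0 w5=1 clk=1 w7=0 w1=1 w6=1 w0=1 w4=0 w2=1 w3=1
t3.Δ1 w5=1 clk=0 w7=0 w1=1 w6=1 w0=1 w4=0 w2=1 w3=1
t4.Δ0 w5=1 clk=0 w7=0 w1=1 w6=1 w0=1 w4=0 w2=1 w3=1
t4.Δ1 w5=1 clk=1 w7=0 w1=1 w6=1 w0=1 w4=0 w2=1 w3=1
t4.Δ2 w5=1 clk=1 w7=1 w1=1 w6=1 w0=1 w4=0 w2=1 w3=0
t4.Δ3 w5=0 clk=1 w7=1 w1=1 w6=1 w0=1 w4=0 w2=1 w3=0
t4.Δ4 w5=0 clk=1 w7=1 w1=1 w6=1 w0=1 w4=0 w2=0 w3=0
t4.Δ5 w5=0 clk=1 w7=1 w1=0 w6=1 w0=1 w4=0 w2=0 w3=0
t4.Δ6 w5=0 clk=1 w7=1 w1=0 w6=1 w0=0 w4=0 w2=0 w3=0
t4.Δ7 w5=0 clk=1 w7=1 w1=0 w6=1 w0=0 w4=1 w2=0 w3=0
t5.Δ0 w5=0 clk=1 w7=1 w1=0 w6=1 w0=0 w4=1 w2=0 w3=0
t5.Δ1 w5=0 clk=0 w7=1 w1=0 w6=1 w0=0 w4=1 w2=0 w3=0
t6.Δ0 w5=0 clk=0 w7=1 w1=0 w6=1 w0=0 w4=1 w2=0 w3=0
t6.Δ1 w5=0 clk=1 w7=1 w1=0 w6=1 w0=0 w4=1 w2=0 w3=0
t6.Δ2 w5=0 clk=1 w7=0 w1=0 w6=1 w0=0 w4=1 w2=0 w3=1
t6.Δ3 w5=1 clk=1 w7=0 w1=1 w6=1 w0=0 w4=1 w2=0 w3=1
t6.Δ4 w5=1 clk=1 w7=0 w1=1 w6=1 w0=1 w4=1 w2=1 w3=1
t6.Δ5 w5=1 clk=1 w7=0 w1=1 w6=1 w0=1 w4=0 w2=1 w3=1
t7.Δ0 w5=1 clk=1 w7=0 w1=1 w6=1 w0=1 w4=0 w2=1 w3=1
t7.Δ1 w5=1 clk=0 w7=0 w1=1 w6=1 w0=1 w4=0 w2=1 w3=1
t8.Δ0 w5=1 clk=0 w7=0 w1=1 w6=1 w0=1 w4=0 w2=1 w3=1
t8.Δ1 w5=1 clk=1 w7=0 w1=1 w6=1 w0=1 w4=0 w2=1 w3=1
t8.Δ2 w5=1 clk=1 w7=1 w1=1 w6=1 w0=1 w4=0 w2=1 w3=0
t8.Δ3 w5=0 clk=1 w7=1 w1=1 w6=1 w0=1 w4=0 w2=1 w3=0
t8.Δ4 w5=0 clk=1 w7=1 w1=1 w6=1 w0=1 w4=0 w2=0 w3=0
t8.Δ5 w5=0 clk=1 w7=1 w1=0 w6=1 w0=1 w4=0 w2=0 w3=0
t8.Δ6 w5=0 clk=1 w7=1 w1=0 w6=1 w0=0 w4=0 w2=0 w3=0
t8.Δ7 w5=0 clk=1 w7=1 w1=0 w6=1 w0=0 w4=1 w2=0 w3=0
t9.Δ0 w5=0 clk=1 w7=1 w1=0 w6=1 w0=0 w4=1 w2=0 w3=0
t9.Δ1 w5=0 clk=0 w7=1 w1=0 w6=1 w0=0 w4=1 w2=0 w3=0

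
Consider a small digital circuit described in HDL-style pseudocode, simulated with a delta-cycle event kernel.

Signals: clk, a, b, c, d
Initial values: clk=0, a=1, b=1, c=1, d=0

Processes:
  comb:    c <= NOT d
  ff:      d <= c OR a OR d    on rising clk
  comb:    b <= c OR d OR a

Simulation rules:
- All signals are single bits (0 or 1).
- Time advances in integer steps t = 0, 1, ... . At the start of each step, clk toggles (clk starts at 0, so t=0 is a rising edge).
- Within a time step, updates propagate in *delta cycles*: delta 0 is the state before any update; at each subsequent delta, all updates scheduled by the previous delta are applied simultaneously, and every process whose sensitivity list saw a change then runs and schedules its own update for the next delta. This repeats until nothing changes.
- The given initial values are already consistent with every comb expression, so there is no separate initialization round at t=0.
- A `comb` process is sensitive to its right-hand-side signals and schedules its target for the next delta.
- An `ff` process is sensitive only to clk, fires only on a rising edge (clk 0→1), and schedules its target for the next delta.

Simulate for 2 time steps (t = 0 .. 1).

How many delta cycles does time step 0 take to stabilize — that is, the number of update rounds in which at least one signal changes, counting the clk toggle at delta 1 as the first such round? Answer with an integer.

3

[bits: a,b,clk,d,c]
t=0: Δ0=11001 Δ1=11101 Δ2=11111 Δ3=11110 | 3Δ
t=1: Δ0=11110 Δ1=11010 | 1Δ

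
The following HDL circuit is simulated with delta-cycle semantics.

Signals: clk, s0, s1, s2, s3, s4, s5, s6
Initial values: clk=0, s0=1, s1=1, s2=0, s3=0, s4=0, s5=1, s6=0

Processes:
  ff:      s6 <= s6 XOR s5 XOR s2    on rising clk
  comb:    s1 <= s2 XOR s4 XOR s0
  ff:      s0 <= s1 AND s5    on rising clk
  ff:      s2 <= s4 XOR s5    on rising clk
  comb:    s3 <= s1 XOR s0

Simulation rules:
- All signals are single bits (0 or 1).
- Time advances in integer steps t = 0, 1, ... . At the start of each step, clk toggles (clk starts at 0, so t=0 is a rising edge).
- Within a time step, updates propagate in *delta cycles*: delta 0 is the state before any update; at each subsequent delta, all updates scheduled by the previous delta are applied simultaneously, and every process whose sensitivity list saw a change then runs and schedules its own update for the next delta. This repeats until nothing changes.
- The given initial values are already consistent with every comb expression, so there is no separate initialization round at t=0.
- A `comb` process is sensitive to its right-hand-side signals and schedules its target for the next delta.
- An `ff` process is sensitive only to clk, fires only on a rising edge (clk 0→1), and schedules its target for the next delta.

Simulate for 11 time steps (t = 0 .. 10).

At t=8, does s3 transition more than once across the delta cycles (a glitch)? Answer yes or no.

t0.Δ0 s1=1 s0=1 s3=0 s2=0 s4=0 s6=0 clk=0 s5=1
t0.Δ1 s1=1 s0=1 s3=0 s2=0 s4=0 s6=0 clk=1 s5=1
t0.Δ2 s1=1 s0=1 s3=0 s2=1 s4=0 s6=1 clk=1 s5=1
t0.Δ3 s1=0 s0=1 s3=0 s2=1 s4=0 s6=1 clk=1 s5=1
t0.Δ4 s1=0 s0=1 s3=1 s2=1 s4=0 s6=1 clk=1 s5=1
t1.Δ0 s1=0 s0=1 s3=1 s2=1 s4=0 s6=1 clk=1 s5=1
t1.Δ1 s1=0 s0=1 s3=1 s2=1 s4=0 s6=1 clk=0 s5=1
t2.Δ0 s1=0 s0=1 s3=1 s2=1 s4=0 s6=1 clk=0 s5=1
t2.Δ1 s1=0 s0=1 s3=1 s2=1 s4=0 s6=1 clk=1 s5=1
t2.Δ2 s1=0 s0=0 s3=1 s2=1 s4=0 s6=1 clk=1 s5=1
t2.Δ3 s1=1 s0=0 s3=0 s2=1 s4=0 s6=1 clk=1 s5=1
t2.Δ4 s1=1 s0=0 s3=1 s2=1 s4=0 s6=1 clk=1 s5=1
t3.Δ0 s1=1 s0=0 s3=1 s2=1 s4=0 s6=1 clk=1 s5=1
t3.Δ1 s1=1 s0=0 s3=1 s2=1 s4=0 s6=1 clk=0 s5=1
t4.Δ0 s1=1 s0=0 s3=1 s2=1 s4=0 s6=1 clk=0 s5=1
t4.Δ1 s1=1 s0=0 s3=1 s2=1 s4=0 s6=1 clk=1 s5=1
t4.Δ2 s1=1 s0=1 s3=1 s2=1 s4=0 s6=1 clk=1 s5=1
t4.Δ3 s1=0 s0=1 s3=0 s2=1 s4=0 s6=1 clk=1 s5=1
t4.Δ4 s1=0 s0=1 s3=1 s2=1 s4=0 s6=1 clk=1 s5=1
t5.Δ0 s1=0 s0=1 s3=1 s2=1 s4=0 s6=1 clk=1 s5=1
t5.Δ1 s1=0 s0=1 s3=1 s2=1 s4=0 s6=1 clk=0 s5=1
t6.Δ0 s1=0 s0=1 s3=1 s2=1 s4=0 s6=1 clk=0 s5=1
t6.Δ1 s1=0 s0=1 s3=1 s2=1 s4=0 s6=1 clk=1 s5=1
t6.Δ2 s1=0 s0=0 s3=1 s2=1 s4=0 s6=1 clk=1 s5=1
t6.Δ3 s1=1 s0=0 s3=0 s2=1 s4=0 s6=1 clk=1 s5=1
t6.Δ4 s1=1 s0=0 s3=1 s2=1 s4=0 s6=1 clk=1 s5=1
t7.Δ0 s1=1 s0=0 s3=1 s2=1 s4=0 s6=1 clk=1 s5=1
t7.Δ1 s1=1 s0=0 s3=1 s2=1 s4=0 s6=1 clk=0 s5=1
t8.Δ0 s1=1 s0=0 s3=1 s2=1 s4=0 s6=1 clk=0 s5=1
t8.Δ1 s1=1 s0=0 s3=1 s2=1 s4=0 s6=1 clk=1 s5=1
t8.Δ2 s1=1 s0=1 s3=1 s2=1 s4=0 s6=1 clk=1 s5=1
t8.Δ3 s1=0 s0=1 s3=0 s2=1 s4=0 s6=1 clk=1 s5=1
t8.Δ4 s1=0 s0=1 s3=1 s2=1 s4=0 s6=1 clk=1 s5=1
t9.Δ0 s1=0 s0=1 s3=1 s2=1 s4=0 s6=1 clk=1 s5=1
t9.Δ1 s1=0 s0=1 s3=1 s2=1 s4=0 s6=1 clk=0 s5=1
t10.Δ0 s1=0 s0=1 s3=1 s2=1 s4=0 s6=1 clk=0 s5=1
t10.Δ1 s1=0 s0=1 s3=1 s2=1 s4=0 s6=1 clk=1 s5=1
t10.Δ2 s1=0 s0=0 s3=1 s2=1 s4=0 s6=1 clk=1 s5=1
t10.Δ3 s1=1 s0=0 s3=0 s2=1 s4=0 s6=1 clk=1 s5=1
t10.Δ4 s1=1 s0=0 s3=1 s2=1 s4=0 s6=1 clk=1 s5=1

yes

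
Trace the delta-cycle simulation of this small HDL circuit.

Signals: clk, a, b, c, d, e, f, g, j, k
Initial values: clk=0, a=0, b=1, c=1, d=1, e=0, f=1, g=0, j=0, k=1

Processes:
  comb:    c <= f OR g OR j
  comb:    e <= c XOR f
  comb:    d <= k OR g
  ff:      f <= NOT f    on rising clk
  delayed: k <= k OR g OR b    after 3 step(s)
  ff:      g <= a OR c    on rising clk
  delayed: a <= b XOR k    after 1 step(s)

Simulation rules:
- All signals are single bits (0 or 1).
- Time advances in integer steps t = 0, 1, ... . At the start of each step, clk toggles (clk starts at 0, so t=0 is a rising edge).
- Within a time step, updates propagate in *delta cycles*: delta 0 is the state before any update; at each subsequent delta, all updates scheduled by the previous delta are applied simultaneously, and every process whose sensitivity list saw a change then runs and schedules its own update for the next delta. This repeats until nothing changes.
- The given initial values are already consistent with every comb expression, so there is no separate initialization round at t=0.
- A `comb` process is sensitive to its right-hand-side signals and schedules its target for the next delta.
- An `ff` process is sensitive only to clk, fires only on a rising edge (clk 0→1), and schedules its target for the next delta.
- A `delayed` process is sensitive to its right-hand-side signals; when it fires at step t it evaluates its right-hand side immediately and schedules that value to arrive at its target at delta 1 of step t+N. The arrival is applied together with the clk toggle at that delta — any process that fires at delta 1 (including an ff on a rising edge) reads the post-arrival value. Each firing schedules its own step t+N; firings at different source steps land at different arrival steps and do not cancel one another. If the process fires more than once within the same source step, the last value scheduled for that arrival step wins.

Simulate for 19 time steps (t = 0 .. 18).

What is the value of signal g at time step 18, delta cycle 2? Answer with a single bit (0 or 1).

1

t0.Δ0 g=0 j=0 e=0 a=0 b=1 k=1 d=1 c=1 clk=0 f=1
t0.Δ1 g=0 j=0 e=0 a=0 b=1 k=1 d=1 c=1 clk=1 f=1
t0.Δ2 g=1 j=0 e=0 a=0 b=1 k=1 d=1 c=1 clk=1 f=0
t0.Δ3 g=1 j=0 e=1 a=0 b=1 k=1 d=1 c=1 clk=1 f=0
t1.Δ0 g=1 j=0 e=1 a=0 b=1 k=1 d=1 c=1 clk=1 f=0
t1.Δ1 g=1 j=0 e=1 a=0 b=1 k=1 d=1 c=1 clk=0 f=0
t2.Δ0 g=1 j=0 e=1 a=0 b=1 k=1 d=1 c=1 clk=0 f=0
t2.Δ1 g=1 j=0 e=1 a=0 b=1 k=1 d=1 c=1 clk=1 f=0
t2.Δ2 g=1 j=0 e=1 a=0 b=1 k=1 d=1 c=1 clk=1 f=1
t2.Δ3 g=1 j=0 e=0 a=0 b=1 k=1 d=1 c=1 clk=1 f=1
t3.Δ0 g=1 j=0 e=0 a=0 b=1 k=1 d=1 c=1 clk=1 f=1
t3.Δ1 g=1 j=0 e=0 a=0 b=1 k=1 d=1 c=1 clk=0 f=1
t4.Δ0 g=1 j=0 e=0 a=0 b=1 k=1 d=1 c=1 clk=0 f=1
t4.Δ1 g=1 j=0 e=0 a=0 b=1 k=1 d=1 c=1 clk=1 f=1
t4.Δ2 g=1 j=0 e=0 a=0 b=1 k=1 d=1 c=1 clk=1 f=0
t4.Δ3 g=1 j=0 e=1 a=0 b=1 k=1 d=1 c=1 clk=1 f=0
t5.Δ0 g=1 j=0 e=1 a=0 b=1 k=1 d=1 c=1 clk=1 f=0
t5.Δ1 g=1 j=0 e=1 a=0 b=1 k=1 d=1 c=1 clk=0 f=0
t6.Δ0 g=1 j=0 e=1 a=0 b=1 k=1 d=1 c=1 clk=0 f=0
t6.Δ1 g=1 j=0 e=1 a=0 b=1 k=1 d=1 c=1 clk=1 f=0
t6.Δ2 g=1 j=0 e=1 a=0 b=1 k=1 d=1 c=1 clk=1 f=1
t6.Δ3 g=1 j=0 e=0 a=0 b=1 k=1 d=1 c=1 clk=1 f=1
t7.Δ0 g=1 j=0 e=0 a=0 b=1 k=1 d=1 c=1 clk=1 f=1
t7.Δ1 g=1 j=0 e=0 a=0 b=1 k=1 d=1 c=1 clk=0 f=1
t8.Δ0 g=1 j=0 e=0 a=0 b=1 k=1 d=1 c=1 clk=0 f=1
t8.Δ1 g=1 j=0 e=0 a=0 b=1 k=1 d=1 c=1 clk=1 f=1
t8.Δ2 g=1 j=0 e=0 a=0 b=1 k=1 d=1 c=1 clk=1 f=0
t8.Δ3 g=1 j=0 e=1 a=0 b=1 k=1 d=1 c=1 clk=1 f=0
t9.Δ0 g=1 j=0 e=1 a=0 b=1 k=1 d=1 c=1 clk=1 f=0
t9.Δ1 g=1 j=0 e=1 a=0 b=1 k=1 d=1 c=1 clk=0 f=0
t10.Δ0 g=1 j=0 e=1 a=0 b=1 k=1 d=1 c=1 clk=0 f=0
t10.Δ1 g=1 j=0 e=1 a=0 b=1 k=1 d=1 c=1 clk=1 f=0
t10.Δ2 g=1 j=0 e=1 a=0 b=1 k=1 d=1 c=1 clk=1 f=1
t10.Δ3 g=1 j=0 e=0 a=0 b=1 k=1 d=1 c=1 clk=1 f=1
t11.Δ0 g=1 j=0 e=0 a=0 b=1 k=1 d=1 c=1 clk=1 f=1
t11.Δ1 g=1 j=0 e=0 a=0 b=1 k=1 d=1 c=1 clk=0 f=1
t12.Δ0 g=1 j=0 e=0 a=0 b=1 k=1 d=1 c=1 clk=0 f=1
t12.Δ1 g=1 j=0 e=0 a=0 b=1 k=1 d=1 c=1 clk=1 f=1
t12.Δ2 g=1 j=0 e=0 a=0 b=1 k=1 d=1 c=1 clk=1 f=0
t12.Δ3 g=1 j=0 e=1 a=0 b=1 k=1 d=1 c=1 clk=1 f=0
t13.Δ0 g=1 j=0 e=1 a=0 b=1 k=1 d=1 c=1 clk=1 f=0
t13.Δ1 g=1 j=0 e=1 a=0 b=1 k=1 d=1 c=1 clk=0 f=0
t14.Δ0 g=1 j=0 e=1 a=0 b=1 k=1 d=1 c=1 clk=0 f=0
t14.Δ1 g=1 j=0 e=1 a=0 b=1 k=1 d=1 c=1 clk=1 f=0
t14.Δ2 g=1 j=0 e=1 a=0 b=1 k=1 d=1 c=1 clk=1 f=1
t14.Δ3 g=1 j=0 e=0 a=0 b=1 k=1 d=1 c=1 clk=1 f=1
t15.Δ0 g=1 j=0 e=0 a=0 b=1 k=1 d=1 c=1 clk=1 f=1
t15.Δ1 g=1 j=0 e=0 a=0 b=1 k=1 d=1 c=1 clk=0 f=1
t16.Δ0 g=1 j=0 e=0 a=0 b=1 k=1 d=1 c=1 clk=0 f=1
t16.Δ1 g=1 j=0 e=0 a=0 b=1 k=1 d=1 c=1 clk=1 f=1
t16.Δ2 g=1 j=0 e=0 a=0 b=1 k=1 d=1 c=1 clk=1 f=0
t16.Δ3 g=1 j=0 e=1 a=0 b=1 k=1 d=1 c=1 clk=1 f=0
t17.Δ0 g=1 j=0 e=1 a=0 b=1 k=1 d=1 c=1 clk=1 f=0
t17.Δ1 g=1 j=0 e=1 a=0 b=1 k=1 d=1 c=1 clk=0 f=0
t18.Δ0 g=1 j=0 e=1 a=0 b=1 k=1 d=1 c=1 clk=0 f=0
t18.Δ1 g=1 j=0 e=1 a=0 b=1 k=1 d=1 c=1 clk=1 f=0
t18.Δ2 g=1 j=0 e=1 a=0 b=1 k=1 d=1 c=1 clk=1 f=1
t18.Δ3 g=1 j=0 e=0 a=0 b=1 k=1 d=1 c=1 clk=1 f=1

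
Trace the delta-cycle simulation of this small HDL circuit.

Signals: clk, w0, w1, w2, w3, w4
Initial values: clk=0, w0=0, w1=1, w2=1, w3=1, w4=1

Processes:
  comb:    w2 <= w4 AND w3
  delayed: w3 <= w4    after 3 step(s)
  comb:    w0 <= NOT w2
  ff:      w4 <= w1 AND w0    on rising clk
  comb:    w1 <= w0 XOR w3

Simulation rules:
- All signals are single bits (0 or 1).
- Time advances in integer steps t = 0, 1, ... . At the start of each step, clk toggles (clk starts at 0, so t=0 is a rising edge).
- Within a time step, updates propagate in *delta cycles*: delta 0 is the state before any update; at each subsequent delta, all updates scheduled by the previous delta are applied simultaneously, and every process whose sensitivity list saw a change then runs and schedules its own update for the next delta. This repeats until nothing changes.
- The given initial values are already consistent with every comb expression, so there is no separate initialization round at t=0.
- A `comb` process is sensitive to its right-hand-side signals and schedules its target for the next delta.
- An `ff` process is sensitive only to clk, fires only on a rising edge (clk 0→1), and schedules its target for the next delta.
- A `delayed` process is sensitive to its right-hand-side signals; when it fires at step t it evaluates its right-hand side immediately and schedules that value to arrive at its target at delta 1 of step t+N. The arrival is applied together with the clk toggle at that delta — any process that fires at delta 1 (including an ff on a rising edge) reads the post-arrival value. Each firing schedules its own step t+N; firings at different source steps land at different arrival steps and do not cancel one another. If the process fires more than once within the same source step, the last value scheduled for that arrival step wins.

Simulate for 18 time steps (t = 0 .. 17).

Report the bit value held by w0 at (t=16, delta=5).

[bits: w3,w1,w0,w4,w2,clk]
t=0: Δ0=110110 Δ1=110111 Δ2=110011 Δ3=110001 Δ4=111001 Δ5=101001 | 5Δ
t=1: Δ0=101001 Δ1=101000 | 1Δ
t=2: Δ0=101000 Δ1=101001 | 1Δ
t=3: Δ0=101001 Δ1=001000 Δ2=011000 | 2Δ
t=4: Δ0=011000 Δ1=011001 Δ2=011101 | 2Δ
t=5: Δ0=011101 Δ1=011100 | 1Δ
t=6: Δ0=011100 Δ1=011101 | 1Δ
t=7: Δ0=011101 Δ1=111100 Δ2=101110 Δ3=100110 Δ4=110110 | 4Δ
t=8: Δ0=110110 Δ1=110111 Δ2=110011 Δ3=110001 Δ4=111001 Δ5=101001 | 5Δ
t=9: Δ0=101001 Δ1=101000 | 1Δ
t=10: Δ0=101000 Δ1=101001 | 1Δ
t=11: Δ0=101001 Δ1=001000 Δ2=011000 | 2Δ
t=12: Δ0=011000 Δ1=011001 Δ2=011101 | 2Δ
t=13: Δ0=011101 Δ1=011100 | 1Δ
t=14: Δ0=011100 Δ1=011101 | 1Δ
t=15: Δ0=011101 Δ1=111100 Δ2=101110 Δ3=100110 Δ4=110110 | 4Δ
t=16: Δ0=110110 Δ1=110111 Δ2=110011 Δ3=110001 Δ4=111001 Δ5=101001 | 5Δ
t=17: Δ0=101001 Δ1=101000 | 1Δ

1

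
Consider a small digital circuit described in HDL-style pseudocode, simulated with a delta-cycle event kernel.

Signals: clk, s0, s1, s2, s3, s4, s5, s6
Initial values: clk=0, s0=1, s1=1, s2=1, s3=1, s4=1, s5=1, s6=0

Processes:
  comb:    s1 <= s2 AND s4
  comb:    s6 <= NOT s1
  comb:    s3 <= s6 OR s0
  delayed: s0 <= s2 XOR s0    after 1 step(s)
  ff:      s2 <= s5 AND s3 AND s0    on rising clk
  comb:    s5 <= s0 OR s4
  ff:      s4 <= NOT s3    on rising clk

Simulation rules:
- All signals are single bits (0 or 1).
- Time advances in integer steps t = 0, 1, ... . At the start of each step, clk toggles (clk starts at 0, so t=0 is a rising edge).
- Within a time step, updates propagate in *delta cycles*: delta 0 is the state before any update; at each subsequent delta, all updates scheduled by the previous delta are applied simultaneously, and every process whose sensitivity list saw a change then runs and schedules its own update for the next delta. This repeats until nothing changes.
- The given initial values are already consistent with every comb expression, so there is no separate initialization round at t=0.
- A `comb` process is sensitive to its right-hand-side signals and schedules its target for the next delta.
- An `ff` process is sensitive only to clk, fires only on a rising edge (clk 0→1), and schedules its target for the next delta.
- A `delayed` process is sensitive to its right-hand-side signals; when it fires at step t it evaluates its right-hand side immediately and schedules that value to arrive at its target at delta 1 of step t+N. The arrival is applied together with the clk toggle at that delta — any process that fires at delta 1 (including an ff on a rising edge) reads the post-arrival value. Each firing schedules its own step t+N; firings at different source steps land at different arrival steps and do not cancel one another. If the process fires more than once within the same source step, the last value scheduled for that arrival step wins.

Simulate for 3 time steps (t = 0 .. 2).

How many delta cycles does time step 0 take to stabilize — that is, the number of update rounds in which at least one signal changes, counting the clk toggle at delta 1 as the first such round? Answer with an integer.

4

t=0 Δ0: clk=0 s0=1 s6=0 s1=1 s2=1 s4=1 s5=1 s3=1
  Δ1: clk:0→1
  Δ2: s4:1→0
  Δ3: s1:1→0
  Δ4: s6:0→1
  (4Δ to stable)
t=1 Δ0: clk=1 s0=1 s6=1 s1=0 s2=1 s4=0 s5=1 s3=1
  Δ1: clk:1→0
  (1Δ to stable)
t=2 Δ0: clk=0 s0=1 s6=1 s1=0 s2=1 s4=0 s5=1 s3=1
  Δ1: clk:0→1
  (1Δ to stable)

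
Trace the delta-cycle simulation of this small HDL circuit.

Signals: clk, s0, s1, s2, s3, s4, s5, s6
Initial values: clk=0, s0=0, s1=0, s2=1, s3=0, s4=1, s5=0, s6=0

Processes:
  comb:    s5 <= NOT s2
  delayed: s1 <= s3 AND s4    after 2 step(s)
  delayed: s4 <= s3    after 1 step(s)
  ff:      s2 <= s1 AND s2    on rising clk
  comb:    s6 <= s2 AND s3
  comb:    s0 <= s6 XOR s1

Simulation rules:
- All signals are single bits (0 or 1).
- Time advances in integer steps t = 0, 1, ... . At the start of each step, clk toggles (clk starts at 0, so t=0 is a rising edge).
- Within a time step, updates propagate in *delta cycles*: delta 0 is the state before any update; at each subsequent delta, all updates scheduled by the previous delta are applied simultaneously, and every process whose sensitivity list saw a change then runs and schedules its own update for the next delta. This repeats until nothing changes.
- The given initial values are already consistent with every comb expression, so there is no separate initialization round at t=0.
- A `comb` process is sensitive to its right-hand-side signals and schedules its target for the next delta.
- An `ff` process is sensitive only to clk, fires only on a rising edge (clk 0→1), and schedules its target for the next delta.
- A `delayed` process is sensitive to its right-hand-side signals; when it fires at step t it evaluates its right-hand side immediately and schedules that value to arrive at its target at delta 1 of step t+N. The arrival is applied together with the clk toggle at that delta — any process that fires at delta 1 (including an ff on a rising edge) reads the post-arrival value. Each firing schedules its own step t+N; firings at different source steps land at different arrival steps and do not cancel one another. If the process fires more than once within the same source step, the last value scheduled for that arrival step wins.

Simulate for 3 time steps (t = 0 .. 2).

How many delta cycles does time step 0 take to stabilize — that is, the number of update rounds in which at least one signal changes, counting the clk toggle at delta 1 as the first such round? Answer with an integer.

t=0 Δ0: clk=0 s1=0 s4=1 s2=1 s5=0 s6=0 s3=0 s0=0
  Δ1: clk:0→1
  Δ2: s2:1→0
  Δ3: s5:0→1
  (3Δ to stable)
t=1 Δ0: clk=1 s1=0 s4=1 s2=0 s5=1 s6=0 s3=0 s0=0
  Δ1: clk:1→0
  (1Δ to stable)
t=2 Δ0: clk=0 s1=0 s4=1 s2=0 s5=1 s6=0 s3=0 s0=0
  Δ1: clk:0→1
  (1Δ to stable)

3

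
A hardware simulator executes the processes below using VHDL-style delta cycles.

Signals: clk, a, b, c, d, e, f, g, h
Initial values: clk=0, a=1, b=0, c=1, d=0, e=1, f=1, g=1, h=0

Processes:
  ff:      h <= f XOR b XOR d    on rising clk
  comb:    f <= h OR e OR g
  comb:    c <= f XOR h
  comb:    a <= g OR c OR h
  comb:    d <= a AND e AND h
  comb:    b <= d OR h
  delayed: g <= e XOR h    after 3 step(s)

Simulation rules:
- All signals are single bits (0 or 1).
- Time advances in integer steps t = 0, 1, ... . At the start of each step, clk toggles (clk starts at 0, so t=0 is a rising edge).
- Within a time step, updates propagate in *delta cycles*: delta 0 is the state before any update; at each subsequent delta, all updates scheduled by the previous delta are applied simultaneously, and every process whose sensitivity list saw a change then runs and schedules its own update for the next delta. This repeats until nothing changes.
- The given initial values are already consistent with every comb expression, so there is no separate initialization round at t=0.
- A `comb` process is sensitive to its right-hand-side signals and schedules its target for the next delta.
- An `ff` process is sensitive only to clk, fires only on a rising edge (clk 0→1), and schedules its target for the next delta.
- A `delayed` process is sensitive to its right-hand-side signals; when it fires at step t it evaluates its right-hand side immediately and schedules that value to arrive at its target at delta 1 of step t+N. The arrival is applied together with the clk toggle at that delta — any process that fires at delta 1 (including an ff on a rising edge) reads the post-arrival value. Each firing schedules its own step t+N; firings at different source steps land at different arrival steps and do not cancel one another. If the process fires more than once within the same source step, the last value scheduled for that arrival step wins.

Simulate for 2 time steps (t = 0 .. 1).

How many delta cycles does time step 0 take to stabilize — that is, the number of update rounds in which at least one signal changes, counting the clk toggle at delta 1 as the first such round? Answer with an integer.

[bits: e,f,clk,g,h,a,b,d,c]
t=0: Δ0=110101001 Δ1=111101001 Δ2=111111001 Δ3=111111110 | 3Δ
t=1: Δ0=111111110 Δ1=110111110 | 1Δ

3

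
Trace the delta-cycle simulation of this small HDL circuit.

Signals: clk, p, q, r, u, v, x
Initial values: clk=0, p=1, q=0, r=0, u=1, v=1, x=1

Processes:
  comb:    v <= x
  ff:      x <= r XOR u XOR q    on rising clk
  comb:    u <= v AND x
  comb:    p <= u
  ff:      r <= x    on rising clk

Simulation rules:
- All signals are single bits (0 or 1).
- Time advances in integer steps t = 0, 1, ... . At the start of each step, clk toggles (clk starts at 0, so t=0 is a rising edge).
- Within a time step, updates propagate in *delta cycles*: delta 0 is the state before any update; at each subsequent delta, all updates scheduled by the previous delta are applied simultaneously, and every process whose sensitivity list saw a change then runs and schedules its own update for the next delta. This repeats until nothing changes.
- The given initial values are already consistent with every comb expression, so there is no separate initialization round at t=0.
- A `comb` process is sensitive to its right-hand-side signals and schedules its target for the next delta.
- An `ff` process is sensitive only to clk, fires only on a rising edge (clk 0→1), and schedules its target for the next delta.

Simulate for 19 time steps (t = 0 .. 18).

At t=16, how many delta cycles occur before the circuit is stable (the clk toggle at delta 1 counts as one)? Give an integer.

[bits: q,clk,u,p,r,x,v]
t=0: Δ0=0011011 Δ1=0111011 Δ2=0111111 | 2Δ
t=1: Δ0=0111111 Δ1=0011111 | 1Δ
t=2: Δ0=0011111 Δ1=0111111 Δ2=0111101 Δ3=0101100 Δ4=0100100 | 4Δ
t=3: Δ0=0100100 Δ1=0000100 | 1Δ
t=4: Δ0=0000100 Δ1=0100100 Δ2=0100010 Δ3=0100011 Δ4=0110011 Δ5=0111011 | 5Δ
t=5: Δ0=0111011 Δ1=0011011 | 1Δ
t=6: Δ0=0011011 Δ1=0111011 Δ2=0111111 | 2Δ
t=7: Δ0=0111111 Δ1=0011111 | 1Δ
t=8: Δ0=0011111 Δ1=0111111 Δ2=0111101 Δ3=0101100 Δ4=0100100 | 4Δ
t=9: Δ0=0100100 Δ1=0000100 | 1Δ
t=10: Δ0=0000100 Δ1=0100100 Δ2=0100010 Δ3=0100011 Δ4=0110011 Δ5=0111011 | 5Δ
t=11: Δ0=0111011 Δ1=0011011 | 1Δ
t=12: Δ0=0011011 Δ1=0111011 Δ2=0111111 | 2Δ
t=13: Δ0=0111111 Δ1=0011111 | 1Δ
t=14: Δ0=0011111 Δ1=0111111 Δ2=0111101 Δ3=0101100 Δ4=0100100 | 4Δ
t=15: Δ0=0100100 Δ1=0000100 | 1Δ
t=16: Δ0=0000100 Δ1=0100100 Δ2=0100010 Δ3=0100011 Δ4=0110011 Δ5=0111011 | 5Δ
t=17: Δ0=0111011 Δ1=0011011 | 1Δ
t=18: Δ0=0011011 Δ1=0111011 Δ2=0111111 | 2Δ

5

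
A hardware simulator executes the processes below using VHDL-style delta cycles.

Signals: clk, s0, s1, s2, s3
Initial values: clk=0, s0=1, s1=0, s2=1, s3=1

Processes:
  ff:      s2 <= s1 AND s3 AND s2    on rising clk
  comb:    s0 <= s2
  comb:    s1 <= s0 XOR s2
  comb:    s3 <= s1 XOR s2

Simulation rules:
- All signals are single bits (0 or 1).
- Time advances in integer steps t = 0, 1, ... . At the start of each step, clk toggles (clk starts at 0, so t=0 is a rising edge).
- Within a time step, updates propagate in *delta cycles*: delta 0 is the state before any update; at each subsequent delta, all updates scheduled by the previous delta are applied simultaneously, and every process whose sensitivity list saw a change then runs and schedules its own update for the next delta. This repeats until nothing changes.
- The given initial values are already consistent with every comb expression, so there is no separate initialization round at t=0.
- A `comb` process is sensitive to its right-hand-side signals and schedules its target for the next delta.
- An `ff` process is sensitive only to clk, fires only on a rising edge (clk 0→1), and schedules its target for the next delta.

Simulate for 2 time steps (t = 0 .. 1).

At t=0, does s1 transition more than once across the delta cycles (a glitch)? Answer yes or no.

t0.Δ0 s0=1 s1=0 s2=1 clk=0 s3=1
t0.Δ1 s0=1 s1=0 s2=1 clk=1 s3=1
t0.Δ2 s0=1 s1=0 s2=0 clk=1 s3=1
t0.Δ3 s0=0 s1=1 s2=0 clk=1 s3=0
t0.Δ4 s0=0 s1=0 s2=0 clk=1 s3=1
t0.Δ5 s0=0 s1=0 s2=0 clk=1 s3=0
t1.Δ0 s0=0 s1=0 s2=0 clk=1 s3=0
t1.Δ1 s0=0 s1=0 s2=0 clk=0 s3=0

yes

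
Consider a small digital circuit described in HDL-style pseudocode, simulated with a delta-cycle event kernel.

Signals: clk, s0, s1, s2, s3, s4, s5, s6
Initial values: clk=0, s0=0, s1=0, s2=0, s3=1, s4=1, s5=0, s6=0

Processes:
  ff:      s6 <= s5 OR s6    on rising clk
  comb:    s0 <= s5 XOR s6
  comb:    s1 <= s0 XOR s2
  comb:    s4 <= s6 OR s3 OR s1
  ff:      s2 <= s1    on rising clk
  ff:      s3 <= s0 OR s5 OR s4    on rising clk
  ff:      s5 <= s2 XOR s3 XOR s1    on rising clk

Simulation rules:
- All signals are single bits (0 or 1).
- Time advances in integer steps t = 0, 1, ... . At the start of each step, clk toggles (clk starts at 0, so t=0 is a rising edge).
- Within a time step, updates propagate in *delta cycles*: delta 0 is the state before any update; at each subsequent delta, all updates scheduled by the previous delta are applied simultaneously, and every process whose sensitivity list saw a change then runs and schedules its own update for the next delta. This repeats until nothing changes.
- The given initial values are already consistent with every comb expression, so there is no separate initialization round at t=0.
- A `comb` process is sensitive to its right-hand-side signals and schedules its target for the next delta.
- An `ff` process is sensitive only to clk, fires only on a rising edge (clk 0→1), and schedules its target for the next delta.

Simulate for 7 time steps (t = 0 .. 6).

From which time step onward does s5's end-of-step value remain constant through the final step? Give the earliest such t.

[bits: s2,clk,s4,s0,s1,s3,s6,s5]
t=0: Δ0=00100100 Δ1=01100100 Δ2=01100101 Δ3=01110101 Δ4=01111101 | 4Δ
t=1: Δ0=01111101 Δ1=00111101 | 1Δ
t=2: Δ0=00111101 Δ1=01111101 Δ2=11111110 Δ3=11110110 | 3Δ
t=3: Δ0=11110110 Δ1=10110110 | 1Δ
t=4: Δ0=10110110 Δ1=11110110 Δ2=01110110 Δ3=01111110 | 3Δ
t=5: Δ0=01111110 Δ1=00111110 | 1Δ
t=6: Δ0=00111110 Δ1=01111110 Δ2=11111110 Δ3=11110110 | 3Δ

2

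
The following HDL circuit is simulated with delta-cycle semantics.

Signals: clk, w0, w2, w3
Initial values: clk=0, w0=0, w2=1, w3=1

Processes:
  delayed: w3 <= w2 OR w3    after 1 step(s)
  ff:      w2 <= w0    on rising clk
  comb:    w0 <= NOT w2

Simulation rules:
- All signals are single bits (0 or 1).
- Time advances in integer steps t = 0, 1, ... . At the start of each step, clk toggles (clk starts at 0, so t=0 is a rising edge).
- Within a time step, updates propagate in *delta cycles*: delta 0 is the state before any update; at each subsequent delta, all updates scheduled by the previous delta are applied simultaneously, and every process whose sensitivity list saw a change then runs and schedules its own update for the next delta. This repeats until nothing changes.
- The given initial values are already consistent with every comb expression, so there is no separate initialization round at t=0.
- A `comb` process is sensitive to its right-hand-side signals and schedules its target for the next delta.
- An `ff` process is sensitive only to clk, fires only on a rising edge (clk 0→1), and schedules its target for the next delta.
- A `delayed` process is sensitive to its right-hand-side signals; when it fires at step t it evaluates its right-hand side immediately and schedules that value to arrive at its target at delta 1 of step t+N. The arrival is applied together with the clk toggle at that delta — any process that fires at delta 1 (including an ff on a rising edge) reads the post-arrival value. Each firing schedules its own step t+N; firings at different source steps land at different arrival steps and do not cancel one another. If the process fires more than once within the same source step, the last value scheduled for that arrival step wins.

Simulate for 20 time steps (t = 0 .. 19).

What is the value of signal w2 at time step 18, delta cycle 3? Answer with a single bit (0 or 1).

1

[bits: w3,w2,w0,clk]
t=0: Δ0=1100 Δ1=1101 Δ2=1001 Δ3=1011 | 3Δ
t=1: Δ0=1011 Δ1=1010 | 1Δ
t=2: Δ0=1010 Δ1=1011 Δ2=1111 Δ3=1101 | 3Δ
t=3: Δ0=1101 Δ1=1100 | 1Δ
t=4: Δ0=1100 Δ1=1101 Δ2=1001 Δ3=1011 | 3Δ
t=5: Δ0=1011 Δ1=1010 | 1Δ
t=6: Δ0=1010 Δ1=1011 Δ2=1111 Δ3=1101 | 3Δ
t=7: Δ0=1101 Δ1=1100 | 1Δ
t=8: Δ0=1100 Δ1=1101 Δ2=1001 Δ3=1011 | 3Δ
t=9: Δ0=1011 Δ1=1010 | 1Δ
t=10: Δ0=1010 Δ1=1011 Δ2=1111 Δ3=1101 | 3Δ
t=11: Δ0=1101 Δ1=1100 | 1Δ
t=12: Δ0=1100 Δ1=1101 Δ2=1001 Δ3=1011 | 3Δ
t=13: Δ0=1011 Δ1=1010 | 1Δ
t=14: Δ0=1010 Δ1=1011 Δ2=1111 Δ3=1101 | 3Δ
t=15: Δ0=1101 Δ1=1100 | 1Δ
t=16: Δ0=1100 Δ1=1101 Δ2=1001 Δ3=1011 | 3Δ
t=17: Δ0=1011 Δ1=1010 | 1Δ
t=18: Δ0=1010 Δ1=1011 Δ2=1111 Δ3=1101 | 3Δ
t=19: Δ0=1101 Δ1=1100 | 1Δ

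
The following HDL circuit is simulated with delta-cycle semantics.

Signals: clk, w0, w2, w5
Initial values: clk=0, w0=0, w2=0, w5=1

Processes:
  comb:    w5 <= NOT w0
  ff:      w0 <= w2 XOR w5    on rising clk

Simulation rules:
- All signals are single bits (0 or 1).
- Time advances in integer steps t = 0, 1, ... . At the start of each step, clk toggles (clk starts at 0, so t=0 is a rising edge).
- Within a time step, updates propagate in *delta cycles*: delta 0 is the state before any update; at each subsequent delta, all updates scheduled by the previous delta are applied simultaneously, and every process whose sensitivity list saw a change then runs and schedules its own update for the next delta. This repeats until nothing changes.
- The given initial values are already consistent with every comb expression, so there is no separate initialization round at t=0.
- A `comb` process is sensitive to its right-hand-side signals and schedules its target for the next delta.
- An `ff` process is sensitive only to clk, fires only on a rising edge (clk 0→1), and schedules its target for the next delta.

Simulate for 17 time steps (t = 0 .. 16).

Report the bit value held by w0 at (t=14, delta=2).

t0.Δ0 w0=0 w5=1 w2=0 clk=0
t0.Δ1 w0=0 w5=1 w2=0 clk=1
t0.Δ2 w0=1 w5=1 w2=0 clk=1
t0.Δ3 w0=1 w5=0 w2=0 clk=1
t1.Δ0 w0=1 w5=0 w2=0 clk=1
t1.Δ1 w0=1 w5=0 w2=0 clk=0
t2.Δ0 w0=1 w5=0 w2=0 clk=0
t2.Δ1 w0=1 w5=0 w2=0 clk=1
t2.Δ2 w0=0 w5=0 w2=0 clk=1
t2.Δ3 w0=0 w5=1 w2=0 clk=1
t3.Δ0 w0=0 w5=1 w2=0 clk=1
t3.Δ1 w0=0 w5=1 w2=0 clk=0
t4.Δ0 w0=0 w5=1 w2=0 clk=0
t4.Δ1 w0=0 w5=1 w2=0 clk=1
t4.Δ2 w0=1 w5=1 w2=0 clk=1
t4.Δ3 w0=1 w5=0 w2=0 clk=1
t5.Δ0 w0=1 w5=0 w2=0 clk=1
t5.Δ1 w0=1 w5=0 w2=0 clk=0
t6.Δ0 w0=1 w5=0 w2=0 clk=0
t6.Δ1 w0=1 w5=0 w2=0 clk=1
t6.Δ2 w0=0 w5=0 w2=0 clk=1
t6.Δ3 w0=0 w5=1 w2=0 clk=1
t7.Δ0 w0=0 w5=1 w2=0 clk=1
t7.Δ1 w0=0 w5=1 w2=0 clk=0
t8.Δ0 w0=0 w5=1 w2=0 clk=0
t8.Δ1 w0=0 w5=1 w2=0 clk=1
t8.Δ2 w0=1 w5=1 w2=0 clk=1
t8.Δ3 w0=1 w5=0 w2=0 clk=1
t9.Δ0 w0=1 w5=0 w2=0 clk=1
t9.Δ1 w0=1 w5=0 w2=0 clk=0
t10.Δ0 w0=1 w5=0 w2=0 clk=0
t10.Δ1 w0=1 w5=0 w2=0 clk=1
t10.Δ2 w0=0 w5=0 w2=0 clk=1
t10.Δ3 w0=0 w5=1 w2=0 clk=1
t11.Δ0 w0=0 w5=1 w2=0 clk=1
t11.Δ1 w0=0 w5=1 w2=0 clk=0
t12.Δ0 w0=0 w5=1 w2=0 clk=0
t12.Δ1 w0=0 w5=1 w2=0 clk=1
t12.Δ2 w0=1 w5=1 w2=0 clk=1
t12.Δ3 w0=1 w5=0 w2=0 clk=1
t13.Δ0 w0=1 w5=0 w2=0 clk=1
t13.Δ1 w0=1 w5=0 w2=0 clk=0
t14.Δ0 w0=1 w5=0 w2=0 clk=0
t14.Δ1 w0=1 w5=0 w2=0 clk=1
t14.Δ2 w0=0 w5=0 w2=0 clk=1
t14.Δ3 w0=0 w5=1 w2=0 clk=1
t15.Δ0 w0=0 w5=1 w2=0 clk=1
t15.Δ1 w0=0 w5=1 w2=0 clk=0
t16.Δ0 w0=0 w5=1 w2=0 clk=0
t16.Δ1 w0=0 w5=1 w2=0 clk=1
t16.Δ2 w0=1 w5=1 w2=0 clk=1
t16.Δ3 w0=1 w5=0 w2=0 clk=1

0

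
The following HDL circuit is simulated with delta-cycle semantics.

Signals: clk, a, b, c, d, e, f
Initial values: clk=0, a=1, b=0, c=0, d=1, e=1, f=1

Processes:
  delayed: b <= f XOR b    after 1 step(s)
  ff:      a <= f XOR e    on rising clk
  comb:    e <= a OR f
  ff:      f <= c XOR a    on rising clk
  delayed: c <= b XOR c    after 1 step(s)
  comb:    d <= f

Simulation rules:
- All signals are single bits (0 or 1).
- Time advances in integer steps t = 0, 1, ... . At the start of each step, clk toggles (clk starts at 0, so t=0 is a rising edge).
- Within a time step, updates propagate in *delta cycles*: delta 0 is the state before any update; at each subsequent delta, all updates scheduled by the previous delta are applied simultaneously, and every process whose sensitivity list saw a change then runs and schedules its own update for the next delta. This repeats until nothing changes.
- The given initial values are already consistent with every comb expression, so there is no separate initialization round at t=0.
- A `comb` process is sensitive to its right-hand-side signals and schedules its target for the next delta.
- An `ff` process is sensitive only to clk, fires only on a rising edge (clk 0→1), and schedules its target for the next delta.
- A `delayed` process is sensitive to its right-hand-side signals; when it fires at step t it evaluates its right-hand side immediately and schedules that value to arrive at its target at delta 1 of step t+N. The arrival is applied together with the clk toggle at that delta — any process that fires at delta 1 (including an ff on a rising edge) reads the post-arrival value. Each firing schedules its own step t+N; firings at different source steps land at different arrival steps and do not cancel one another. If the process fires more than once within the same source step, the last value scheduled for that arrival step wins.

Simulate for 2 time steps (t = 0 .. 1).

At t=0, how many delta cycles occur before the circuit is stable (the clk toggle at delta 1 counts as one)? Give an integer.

t0.Δ0 f=1 c=0 clk=0 b=0 d=1 e=1 a=1
t0.Δ1 f=1 c=0 clk=1 b=0 d=1 e=1 a=1
t0.Δ2 f=1 c=0 clk=1 b=0 d=1 e=1 a=0
t1.Δ0 f=1 c=0 clk=1 b=0 d=1 e=1 a=0
t1.Δ1 f=1 c=0 clk=0 b=0 d=1 e=1 a=0

2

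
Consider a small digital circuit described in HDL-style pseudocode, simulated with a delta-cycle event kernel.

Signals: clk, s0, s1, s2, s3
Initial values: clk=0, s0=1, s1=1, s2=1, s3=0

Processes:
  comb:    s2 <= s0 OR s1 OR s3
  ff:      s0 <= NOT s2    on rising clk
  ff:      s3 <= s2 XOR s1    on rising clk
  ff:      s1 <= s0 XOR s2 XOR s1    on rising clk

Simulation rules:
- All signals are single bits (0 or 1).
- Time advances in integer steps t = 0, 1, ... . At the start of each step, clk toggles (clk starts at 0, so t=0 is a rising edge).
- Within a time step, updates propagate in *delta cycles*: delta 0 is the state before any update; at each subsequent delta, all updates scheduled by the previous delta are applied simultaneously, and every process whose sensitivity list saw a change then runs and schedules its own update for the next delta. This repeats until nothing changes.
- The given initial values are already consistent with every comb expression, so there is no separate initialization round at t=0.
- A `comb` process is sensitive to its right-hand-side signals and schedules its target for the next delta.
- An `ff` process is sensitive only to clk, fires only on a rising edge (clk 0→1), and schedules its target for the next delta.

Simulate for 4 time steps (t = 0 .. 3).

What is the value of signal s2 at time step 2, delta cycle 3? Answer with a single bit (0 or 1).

t0.Δ0 s2=1 s1=1 s3=0 s0=1 clk=0
t0.Δ1 s2=1 s1=1 s3=0 s0=1 clk=1
t0.Δ2 s2=1 s1=1 s3=0 s0=0 clk=1
t1.Δ0 s2=1 s1=1 s3=0 s0=0 clk=1
t1.Δ1 s2=1 s1=1 s3=0 s0=0 clk=0
t2.Δ0 s2=1 s1=1 s3=0 s0=0 clk=0
t2.Δ1 s2=1 s1=1 s3=0 s0=0 clk=1
t2.Δ2 s2=1 s1=0 s3=0 s0=0 clk=1
t2.Δ3 s2=0 s1=0 s3=0 s0=0 clk=1
t3.Δ0 s2=0 s1=0 s3=0 s0=0 clk=1
t3.Δ1 s2=0 s1=0 s3=0 s0=0 clk=0

0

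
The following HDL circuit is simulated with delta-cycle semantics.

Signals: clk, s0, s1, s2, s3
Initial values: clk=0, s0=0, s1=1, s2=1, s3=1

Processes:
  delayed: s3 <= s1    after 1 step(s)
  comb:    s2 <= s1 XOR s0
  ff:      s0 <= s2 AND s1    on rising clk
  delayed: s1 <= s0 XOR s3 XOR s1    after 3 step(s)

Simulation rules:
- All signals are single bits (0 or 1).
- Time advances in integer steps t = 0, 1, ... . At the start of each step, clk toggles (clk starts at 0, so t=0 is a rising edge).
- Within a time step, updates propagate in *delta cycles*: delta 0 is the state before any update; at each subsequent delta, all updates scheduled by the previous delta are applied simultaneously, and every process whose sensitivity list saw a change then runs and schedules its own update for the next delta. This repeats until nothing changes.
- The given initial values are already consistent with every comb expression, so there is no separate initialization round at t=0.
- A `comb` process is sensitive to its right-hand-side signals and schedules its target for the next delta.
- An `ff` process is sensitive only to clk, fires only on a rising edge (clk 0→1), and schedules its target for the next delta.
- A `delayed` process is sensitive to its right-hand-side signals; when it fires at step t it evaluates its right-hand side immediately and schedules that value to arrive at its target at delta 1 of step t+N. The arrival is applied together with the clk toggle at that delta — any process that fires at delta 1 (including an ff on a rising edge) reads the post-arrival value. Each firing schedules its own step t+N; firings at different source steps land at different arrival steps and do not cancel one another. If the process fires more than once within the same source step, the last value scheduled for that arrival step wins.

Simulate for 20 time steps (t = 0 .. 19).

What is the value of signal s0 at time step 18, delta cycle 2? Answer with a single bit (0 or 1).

t0.Δ0 clk=0 s0=0 s1=1 s2=1 s3=1
t0.Δ1 clk=1 s0=0 s1=1 s2=1 s3=1
t0.Δ2 clk=1 s0=1 s1=1 s2=1 s3=1
t0.Δ3 clk=1 s0=1 s1=1 s2=0 s3=1
t1.Δ0 clk=1 s0=1 s1=1 s2=0 s3=1
t1.Δ1 clk=0 s0=1 s1=1 s2=0 s3=1
t2.Δ0 clk=0 s0=1 s1=1 s2=0 s3=1
t2.Δ1 clk=1 s0=1 s1=1 s2=0 s3=1
t2.Δ2 clk=1 s0=0 s1=1 s2=0 s3=1
t2.Δ3 clk=1 s0=0 s1=1 s2=1 s3=1
t3.Δ0 clk=1 s0=0 s1=1 s2=1 s3=1
t3.Δ1 clk=0 s0=0 s1=1 s2=1 s3=1
t4.Δ0 clk=0 s0=0 s1=1 s2=1 s3=1
t4.Δ1 clk=1 s0=0 s1=1 s2=1 s3=1
t4.Δ2 clk=1 s0=1 s1=1 s2=1 s3=1
t4.Δ3 clk=1 s0=1 s1=1 s2=0 s3=1
t5.Δ0 clk=1 s0=1 s1=1 s2=0 s3=1
t5.Δ1 clk=0 s0=1 s1=0 s2=0 s3=1
t5.Δ2 clk=0 s0=1 s1=0 s2=1 s3=1
t6.Δ0 clk=0 s0=1 s1=0 s2=1 s3=1
t6.Δ1 clk=1 s0=1 s1=0 s2=1 s3=0
t6.Δ2 clk=1 s0=0 s1=0 s2=1 s3=0
t6.Δ3 clk=1 s0=0 s1=0 s2=0 s3=0
t7.Δ0 clk=1 s0=0 s1=0 s2=0 s3=0
t7.Δ1 clk=0 s0=0 s1=1 s2=0 s3=0
t7.Δ2 clk=0 s0=0 s1=1 s2=1 s3=0
t8.Δ0 clk=0 s0=0 s1=1 s2=1 s3=0
t8.Δ1 clk=1 s0=0 s1=0 s2=1 s3=1
t8.Δ2 clk=1 s0=0 s1=0 s2=0 s3=1
t9.Δ0 clk=1 s0=0 s1=0 s2=0 s3=1
t9.Δ1 clk=0 s0=0 s1=0 s2=0 s3=0
t10.Δ0 clk=0 s0=0 s1=0 s2=0 s3=0
t10.Δ1 clk=1 s0=0 s1=1 s2=0 s3=0
t10.Δ2 clk=1 s0=0 s1=1 s2=1 s3=0
t11.Δ0 clk=1 s0=0 s1=1 s2=1 s3=0
t11.Δ1 clk=0 s0=0 s1=1 s2=1 s3=1
t12.Δ0 clk=0 s0=0 s1=1 s2=1 s3=1
t12.Δ1 clk=1 s0=0 s1=0 s2=1 s3=1
t12.Δ2 clk=1 s0=0 s1=0 s2=0 s3=1
t13.Δ0 clk=1 s0=0 s1=0 s2=0 s3=1
t13.Δ1 clk=0 s0=0 s1=1 s2=0 s3=0
t13.Δ2 clk=0 s0=0 s1=1 s2=1 s3=0
t14.Δ0 clk=0 s0=0 s1=1 s2=1 s3=0
t14.Δ1 clk=1 s0=0 s1=0 s2=1 s3=1
t14.Δ2 clk=1 s0=0 s1=0 s2=0 s3=1
t15.Δ0 clk=1 s0=0 s1=0 s2=0 s3=1
t15.Δ1 clk=0 s0=0 s1=1 s2=0 s3=0
t15.Δ2 clk=0 s0=0 s1=1 s2=1 s3=0
t16.Δ0 clk=0 s0=0 s1=1 s2=1 s3=0
t16.Δ1 clk=1 s0=0 s1=1 s2=1 s3=1
t16.Δ2 clk=1 s0=1 s1=1 s2=1 s3=1
t16.Δ3 clk=1 s0=1 s1=1 s2=0 s3=1
t17.Δ0 clk=1 s0=1 s1=1 s2=0 s3=1
t17.Δ1 clk=0 s0=1 s1=1 s2=0 s3=1
t18.Δ0 clk=0 s0=1 s1=1 s2=0 s3=1
t18.Δ1 clk=1 s0=1 s1=1 s2=0 s3=1
t18.Δ2 clk=1 s0=0 s1=1 s2=0 s3=1
t18.Δ3 clk=1 s0=0 s1=1 s2=1 s3=1
t19.Δ0 clk=1 s0=0 s1=1 s2=1 s3=1
t19.Δ1 clk=0 s0=0 s1=1 s2=1 s3=1

0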